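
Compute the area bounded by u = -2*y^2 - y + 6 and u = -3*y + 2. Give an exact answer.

Both boundary curves give u as a function of y, so integrate with respect to y. Setting them equal: -2*y^2 + 2*y + 4 = 0, i.e. -2*(y - 2)*(y + 1) = 0, so they meet at y = -1, 2.
For y in [-1, 2], u = -2*y^2 - y + 6 is on the right; area = ∫[-1,2] (-2*y^2 + 2*y + 4) dy = 9.

9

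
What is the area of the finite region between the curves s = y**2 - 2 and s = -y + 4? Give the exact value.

125/6

Both boundary curves give s as a function of y, so integrate with respect to y. Setting them equal: y**2 + y - 6 = 0, i.e. (y - 2)*(y + 3) = 0, so they meet at y = -3, 2.
For y in [-3, 2], s = y**2 - 2 is on the left; area = ∫[-3,2] (-(y**2 + y - 6)) dy = 125/6.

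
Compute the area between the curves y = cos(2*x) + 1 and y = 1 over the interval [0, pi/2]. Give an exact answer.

The difference (cos(2*x) + 1) - (1) = cos(2*x) changes sign at x = pi/4 inside [0, pi/2], so split the integral there.
∫[0,pi/4] (cos(2*x)) dx = 1/2.
∫[pi/4,pi/2] (cos(2*x)) dx = -1/2; the area of that piece is 1/2.
Total area = 1/2 + 1/2 = 1.

1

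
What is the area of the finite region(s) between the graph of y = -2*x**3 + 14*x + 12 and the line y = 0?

The curve meets the x-axis where -2*x**3 + 14*x + 12 = 0, i.e. -2*(x - 3)*(x + 1)*(x + 2) = 0, at x = -2, -1, 3.
On [-2, -1] the curve lies below the axis; ∫[-2,-1] (-2*x**3 + 14*x + 12) dx = -3/2, giving area 3/2.
On [-1, 3] the curve lies above the axis; ∫[-1,3] (-2*x**3 + 14*x + 12) dx = 64, giving area 64.
Total area = 3/2 + 64 = 131/2.

131/2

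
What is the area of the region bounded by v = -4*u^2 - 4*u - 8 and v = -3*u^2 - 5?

4/3

Set the curves equal: -4*u^2 - 4*u - 8 = -3*u^2 - 5, so -u^2 - 4*u - 3 = 0, which factors as -(u + 1)*(u + 3) = 0. The curves meet at u = -3, -1.
On [-3, -1], v = -4*u^2 - 4*u - 8 is on top; that piece has area ∫[-3,-1] (-u^2 - 4*u - 3) du = 4/3.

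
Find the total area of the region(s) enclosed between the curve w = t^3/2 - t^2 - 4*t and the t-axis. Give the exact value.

The curve meets the t-axis where t^3/2 - t^2 - 4*t = 0, i.e. t*(t - 4)*(t + 2)/2 = 0, at t = -2, 0, 4.
On [-2, 0] the curve lies above the axis; ∫[-2,0] (t^3/2 - t^2 - 4*t) dt = 10/3, giving area 10/3.
On [0, 4] the curve lies below the axis; ∫[0,4] (t^3/2 - t^2 - 4*t) dt = -64/3, giving area 64/3.
Total area = 10/3 + 64/3 = 74/3.

74/3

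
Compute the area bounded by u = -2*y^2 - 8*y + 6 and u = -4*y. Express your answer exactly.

64/3

Both boundary curves give u as a function of y, so integrate with respect to y. Setting them equal: -2*y^2 - 4*y + 6 = 0, i.e. -2*(y - 1)*(y + 3) = 0, so they meet at y = -3, 1.
For y in [-3, 1], u = -2*y^2 - 8*y + 6 is on the right; area = ∫[-3,1] (-2*y^2 - 4*y + 6) dy = 64/3.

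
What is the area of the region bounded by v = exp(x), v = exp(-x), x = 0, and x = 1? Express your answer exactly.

-2 + exp(-1) + exp(1)

On [0, 1], (exp(x)) - (exp(-x)) = exp(x) - exp(-x) is ≥ 0 throughout, so the area is a single integral of |exp(x) - exp(-x)|.
∫[0,1] (exp(x) - exp(-x)) dx = -2 + exp(-1) + exp(1).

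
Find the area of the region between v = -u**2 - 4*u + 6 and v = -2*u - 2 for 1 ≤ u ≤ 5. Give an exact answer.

116/3

The difference (-u**2 - 4*u + 6) - (-2*u - 2) = -u**2 - 2*u + 8 changes sign at u = 2 inside [1, 5], so split the integral there.
∫[1,2] (-u**2 - 2*u + 8) du = 8/3.
∫[2,5] (-u**2 - 2*u + 8) du = -36; the area of that piece is 36.
Total area = 8/3 + 36 = 116/3.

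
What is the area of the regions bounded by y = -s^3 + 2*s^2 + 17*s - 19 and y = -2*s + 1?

Set the curves equal: -s^3 + 2*s^2 + 17*s - 19 = -2*s + 1, so -s^3 + 2*s^2 + 19*s - 20 = 0, which factors as -(s - 5)*(s - 1)*(s + 4) = 0. The curves meet at s = -4, 1, 5.
On [-4, 1], y = -2*s + 1 is on top; that piece has area ∫[-4,1] (-(-s^3 + 2*s^2 + 19*s - 20)) ds = 1625/12.
On [1, 5], y = -s^3 + 2*s^2 + 17*s - 19 is on top; that piece has area ∫[1,5] (-s^3 + 2*s^2 + 19*s - 20) ds = 224/3.
Total enclosed area = 1625/12 + 224/3 = 2521/12.

2521/12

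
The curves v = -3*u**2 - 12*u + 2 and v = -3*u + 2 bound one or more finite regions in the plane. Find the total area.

Set the curves equal: -3*u**2 - 12*u + 2 = -3*u + 2, so -3*u**2 - 9*u = 0, which factors as -3*u*(u + 3) = 0. The curves meet at u = -3, 0.
On [-3, 0], v = -3*u**2 - 12*u + 2 is on top; that piece has area ∫[-3,0] (-3*u**2 - 9*u) du = 27/2.

27/2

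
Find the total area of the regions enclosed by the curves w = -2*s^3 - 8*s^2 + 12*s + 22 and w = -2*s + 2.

937/6

Set the curves equal: -2*s^3 - 8*s^2 + 12*s + 22 = -2*s + 2, so -2*s^3 - 8*s^2 + 14*s + 20 = 0, which factors as -2*(s - 2)*(s + 1)*(s + 5) = 0. The curves meet at s = -5, -1, 2.
On [-5, -1], w = -2*s + 2 is on top; that piece has area ∫[-5,-1] (-(-2*s^3 - 8*s^2 + 14*s + 20)) ds = 320/3.
On [-1, 2], w = -2*s^3 - 8*s^2 + 12*s + 22 is on top; that piece has area ∫[-1,2] (-2*s^3 - 8*s^2 + 14*s + 20) ds = 99/2.
Total enclosed area = 320/3 + 99/2 = 937/6.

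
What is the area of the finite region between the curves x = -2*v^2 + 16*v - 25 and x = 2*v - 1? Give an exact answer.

1/3

Both boundary curves give x as a function of v, so integrate with respect to v. Setting them equal: -2*v^2 + 14*v - 24 = 0, i.e. -2*(v - 4)*(v - 3) = 0, so they meet at v = 3, 4.
For v in [3, 4], x = -2*v^2 + 16*v - 25 is on the right; area = ∫[3,4] (-2*v^2 + 14*v - 24) dv = 1/3.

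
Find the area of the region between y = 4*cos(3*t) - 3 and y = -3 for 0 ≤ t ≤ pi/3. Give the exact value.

8/3

The difference (4*cos(3*t) - 3) - (-3) = 4*cos(3*t) changes sign at t = pi/6 inside [0, pi/3], so split the integral there.
∫[0,pi/6] (4*cos(3*t)) dt = 4/3.
∫[pi/6,pi/3] (4*cos(3*t)) dt = -4/3; the area of that piece is 4/3.
Total area = 4/3 + 4/3 = 8/3.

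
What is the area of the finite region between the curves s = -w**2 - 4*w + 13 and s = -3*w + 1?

343/6

Both boundary curves give s as a function of w, so integrate with respect to w. Setting them equal: -w**2 - w + 12 = 0, i.e. -(w - 3)*(w + 4) = 0, so they meet at w = -4, 3.
For w in [-4, 3], s = -w**2 - 4*w + 13 is on the right; area = ∫[-4,3] (-w**2 - w + 12) dw = 343/6.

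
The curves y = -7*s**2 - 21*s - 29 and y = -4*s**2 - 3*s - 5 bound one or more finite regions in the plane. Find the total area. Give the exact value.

Set the curves equal: -7*s**2 - 21*s - 29 = -4*s**2 - 3*s - 5, so -3*s**2 - 18*s - 24 = 0, which factors as -3*(s + 2)*(s + 4) = 0. The curves meet at s = -4, -2.
On [-4, -2], y = -7*s**2 - 21*s - 29 is on top; that piece has area ∫[-4,-2] (-3*s**2 - 18*s - 24) ds = 4.

4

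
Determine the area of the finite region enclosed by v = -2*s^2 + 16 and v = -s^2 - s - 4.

Set the curves equal: -2*s^2 + 16 = -s^2 - s - 4, so -s^2 + s + 20 = 0, which factors as -(s - 5)*(s + 4) = 0. The curves meet at s = -4, 5.
On [-4, 5], v = -2*s^2 + 16 is on top; that piece has area ∫[-4,5] (-s^2 + s + 20) ds = 243/2.

243/2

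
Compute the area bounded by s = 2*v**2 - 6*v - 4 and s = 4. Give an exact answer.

125/3

Both boundary curves give s as a function of v, so integrate with respect to v. Setting them equal: 2*v**2 - 6*v - 8 = 0, i.e. 2*(v - 4)*(v + 1) = 0, so they meet at v = -1, 4.
For v in [-1, 4], s = 2*v**2 - 6*v - 4 is on the left; area = ∫[-1,4] (-(2*v**2 - 6*v - 8)) dv = 125/3.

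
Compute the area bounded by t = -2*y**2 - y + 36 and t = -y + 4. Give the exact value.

Both boundary curves give t as a function of y, so integrate with respect to y. Setting them equal: -2*y**2 + 32 = 0, i.e. -2*(y - 4)*(y + 4) = 0, so they meet at y = -4, 4.
For y in [-4, 4], t = -2*y**2 - y + 36 is on the right; area = ∫[-4,4] (-2*y**2 + 32) dy = 512/3.

512/3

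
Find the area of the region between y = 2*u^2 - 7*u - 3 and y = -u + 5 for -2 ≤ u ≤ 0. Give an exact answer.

10

The difference (2*u^2 - 7*u - 3) - (-u + 5) = 2*u^2 - 6*u - 8 changes sign at u = -1 inside [-2, 0], so split the integral there.
∫[-2,-1] (2*u^2 - 6*u - 8) du = 17/3.
∫[-1,0] (2*u^2 - 6*u - 8) du = -13/3; the area of that piece is 13/3.
Total area = 17/3 + 13/3 = 10.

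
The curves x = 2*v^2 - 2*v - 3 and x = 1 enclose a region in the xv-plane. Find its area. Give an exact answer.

9

Both boundary curves give x as a function of v, so integrate with respect to v. Setting them equal: 2*v^2 - 2*v - 4 = 0, i.e. 2*(v - 2)*(v + 1) = 0, so they meet at v = -1, 2.
For v in [-1, 2], x = 2*v^2 - 2*v - 3 is on the left; area = ∫[-1,2] (-(2*v^2 - 2*v - 4)) dv = 9.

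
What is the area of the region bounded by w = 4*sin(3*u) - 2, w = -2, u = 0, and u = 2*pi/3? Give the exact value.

The difference (4*sin(3*u) - 2) - (-2) = 4*sin(3*u) changes sign at u = pi/3 inside [0, 2*pi/3], so split the integral there.
∫[0,pi/3] (4*sin(3*u)) du = 8/3.
∫[pi/3,2*pi/3] (4*sin(3*u)) du = -8/3; the area of that piece is 8/3.
Total area = 8/3 + 8/3 = 16/3.

16/3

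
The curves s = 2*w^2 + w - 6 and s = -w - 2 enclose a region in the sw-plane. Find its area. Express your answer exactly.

Both boundary curves give s as a function of w, so integrate with respect to w. Setting them equal: 2*w^2 + 2*w - 4 = 0, i.e. 2*(w - 1)*(w + 2) = 0, so they meet at w = -2, 1.
For w in [-2, 1], s = 2*w^2 + w - 6 is on the left; area = ∫[-2,1] (-(2*w^2 + 2*w - 4)) dw = 9.

9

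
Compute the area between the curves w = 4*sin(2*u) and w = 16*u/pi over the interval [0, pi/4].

On [0, pi/4], (4*sin(2*u)) - (16*u/pi) = -16*u/pi + 4*sin(2*u) is ≥ 0 throughout, so the area is a single integral of |-16*u/pi + 4*sin(2*u)|.
∫[0,pi/4] (-16*u/pi + 4*sin(2*u)) du = 2 - pi/2.

2 - pi/2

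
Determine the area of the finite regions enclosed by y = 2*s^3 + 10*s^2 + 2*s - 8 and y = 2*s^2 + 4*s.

Set the curves equal: 2*s^3 + 10*s^2 + 2*s - 8 = 2*s^2 + 4*s, so 2*s^3 + 8*s^2 - 2*s - 8 = 0, which factors as 2*(s - 1)*(s + 1)*(s + 4) = 0. The curves meet at s = -4, -1, 1.
On [-4, -1], y = 2*s^3 + 10*s^2 + 2*s - 8 is on top; that piece has area ∫[-4,-1] (2*s^3 + 8*s^2 - 2*s - 8) ds = 63/2.
On [-1, 1], y = 2*s^2 + 4*s is on top; that piece has area ∫[-1,1] (-(2*s^3 + 8*s^2 - 2*s - 8)) ds = 32/3.
Total enclosed area = 63/2 + 32/3 = 253/6.

253/6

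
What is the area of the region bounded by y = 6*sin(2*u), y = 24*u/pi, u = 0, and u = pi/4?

On [0, pi/4], (6*sin(2*u)) - (24*u/pi) = -24*u/pi + 6*sin(2*u) is ≥ 0 throughout, so the area is a single integral of |-24*u/pi + 6*sin(2*u)|.
∫[0,pi/4] (-24*u/pi + 6*sin(2*u)) du = 3 - 3*pi/4.

3 - 3*pi/4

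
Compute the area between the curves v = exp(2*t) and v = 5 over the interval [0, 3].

-39/2 + 5*log(5) + exp(6)/2

The difference (exp(2*t)) - (5) = exp(2*t) - 5 changes sign at t = log(5)/2 inside [0, 3], so split the integral there.
∫[0,log(5)/2] (exp(2*t) - 5) dt = 2 - 5*log(5)/2; the area of that piece is -2 + 5*log(5)/2.
∫[log(5)/2,3] (exp(2*t) - 5) dt = -35/2 + 5*log(5)/2 + exp(6)/2.
Total area = (-2 + 5*log(5)/2) + (-35/2 + 5*log(5)/2 + exp(6)/2) = -39/2 + 5*log(5) + exp(6)/2.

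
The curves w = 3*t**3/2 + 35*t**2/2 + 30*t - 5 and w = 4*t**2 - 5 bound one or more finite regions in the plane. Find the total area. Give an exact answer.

393/8

Set the curves equal: 3*t**3/2 + 35*t**2/2 + 30*t - 5 = 4*t**2 - 5, so 3*t**3/2 + 27*t**2/2 + 30*t = 0, which factors as 3*t*(t + 4)*(t + 5)/2 = 0. The curves meet at t = -5, -4, 0.
On [-5, -4], w = 3*t**3/2 + 35*t**2/2 + 30*t - 5 is on top; that piece has area ∫[-5,-4] (3*t**3/2 + 27*t**2/2 + 30*t) dt = 9/8.
On [-4, 0], w = 4*t**2 - 5 is on top; that piece has area ∫[-4,0] (-(3*t**3/2 + 27*t**2/2 + 30*t)) dt = 48.
Total enclosed area = 9/8 + 48 = 393/8.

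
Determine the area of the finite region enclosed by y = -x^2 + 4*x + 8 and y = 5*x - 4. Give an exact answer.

343/6

Set the curves equal: -x^2 + 4*x + 8 = 5*x - 4, so -x^2 - x + 12 = 0, which factors as -(x - 3)*(x + 4) = 0. The curves meet at x = -4, 3.
On [-4, 3], y = -x^2 + 4*x + 8 is on top; that piece has area ∫[-4,3] (-x^2 - x + 12) dx = 343/6.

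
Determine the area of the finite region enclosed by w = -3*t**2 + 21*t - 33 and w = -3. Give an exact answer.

Set the curves equal: -3*t**2 + 21*t - 33 = -3, so -3*t**2 + 21*t - 30 = 0, which factors as -3*(t - 5)*(t - 2) = 0. The curves meet at t = 2, 5.
On [2, 5], w = -3*t**2 + 21*t - 33 is on top; that piece has area ∫[2,5] (-3*t**2 + 21*t - 30) dt = 27/2.

27/2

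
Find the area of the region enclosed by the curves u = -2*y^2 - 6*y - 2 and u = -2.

Both boundary curves give u as a function of y, so integrate with respect to y. Setting them equal: -2*y^2 - 6*y = 0, i.e. -2*y*(y + 3) = 0, so they meet at y = -3, 0.
For y in [-3, 0], u = -2*y^2 - 6*y - 2 is on the right; area = ∫[-3,0] (-2*y^2 - 6*y) dy = 9.

9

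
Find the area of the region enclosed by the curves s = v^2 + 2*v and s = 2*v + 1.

4/3

Both boundary curves give s as a function of v, so integrate with respect to v. Setting them equal: v^2 - 1 = 0, i.e. (v - 1)*(v + 1) = 0, so they meet at v = -1, 1.
For v in [-1, 1], s = v^2 + 2*v is on the left; area = ∫[-1,1] (-(v^2 - 1)) dv = 4/3.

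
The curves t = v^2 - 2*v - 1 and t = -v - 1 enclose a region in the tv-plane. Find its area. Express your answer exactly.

Both boundary curves give t as a function of v, so integrate with respect to v. Setting them equal: v^2 - v = 0, i.e. v*(v - 1) = 0, so they meet at v = 0, 1.
For v in [0, 1], t = v^2 - 2*v - 1 is on the left; area = ∫[0,1] (-(v^2 - v)) dv = 1/6.

1/6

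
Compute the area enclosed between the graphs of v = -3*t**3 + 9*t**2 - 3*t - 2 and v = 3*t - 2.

3/2

Set the curves equal: -3*t**3 + 9*t**2 - 3*t - 2 = 3*t - 2, so -3*t**3 + 9*t**2 - 6*t = 0, which factors as -3*t*(t - 2)*(t - 1) = 0. The curves meet at t = 0, 1, 2.
On [0, 1], v = 3*t - 2 is on top; that piece has area ∫[0,1] (-(-3*t**3 + 9*t**2 - 6*t)) dt = 3/4.
On [1, 2], v = -3*t**3 + 9*t**2 - 3*t - 2 is on top; that piece has area ∫[1,2] (-3*t**3 + 9*t**2 - 6*t) dt = 3/4.
Total enclosed area = 3/4 + 3/4 = 3/2.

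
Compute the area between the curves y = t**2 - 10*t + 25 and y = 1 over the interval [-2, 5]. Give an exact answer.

326/3

The difference (t**2 - 10*t + 25) - (1) = t**2 - 10*t + 24 changes sign at t = 4 inside [-2, 5], so split the integral there.
∫[-2,4] (t**2 - 10*t + 24) dt = 108.
∫[4,5] (t**2 - 10*t + 24) dt = -2/3; the area of that piece is 2/3.
Total area = 108 + 2/3 = 326/3.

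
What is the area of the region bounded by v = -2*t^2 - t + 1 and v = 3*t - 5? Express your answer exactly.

Set the curves equal: -2*t^2 - t + 1 = 3*t - 5, so -2*t^2 - 4*t + 6 = 0, which factors as -2*(t - 1)*(t + 3) = 0. The curves meet at t = -3, 1.
On [-3, 1], v = -2*t^2 - t + 1 is on top; that piece has area ∫[-3,1] (-2*t^2 - 4*t + 6) dt = 64/3.

64/3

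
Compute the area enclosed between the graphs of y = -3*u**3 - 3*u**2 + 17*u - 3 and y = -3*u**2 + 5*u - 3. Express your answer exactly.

24

Set the curves equal: -3*u**3 - 3*u**2 + 17*u - 3 = -3*u**2 + 5*u - 3, so -3*u**3 + 12*u = 0, which factors as -3*u*(u - 2)*(u + 2) = 0. The curves meet at u = -2, 0, 2.
On [-2, 0], y = -3*u**2 + 5*u - 3 is on top; that piece has area ∫[-2,0] (-(-3*u**3 + 12*u)) du = 12.
On [0, 2], y = -3*u**3 - 3*u**2 + 17*u - 3 is on top; that piece has area ∫[0,2] (-3*u**3 + 12*u) du = 12.
Total enclosed area = 12 + 12 = 24.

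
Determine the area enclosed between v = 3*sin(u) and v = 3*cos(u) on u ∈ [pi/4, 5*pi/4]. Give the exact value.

6*sqrt(2)

On [pi/4, 5*pi/4], (3*sin(u)) - (3*cos(u)) = 3*sin(u) - 3*cos(u) is ≥ 0 throughout, so the area is a single integral of |3*sin(u) - 3*cos(u)|.
∫[pi/4,5*pi/4] (3*sin(u) - 3*cos(u)) du = 6*sqrt(2).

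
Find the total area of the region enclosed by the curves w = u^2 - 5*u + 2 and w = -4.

Set the curves equal: u^2 - 5*u + 2 = -4, so u^2 - 5*u + 6 = 0, which factors as (u - 3)*(u - 2) = 0. The curves meet at u = 2, 3.
On [2, 3], w = -4 is on top; that piece has area ∫[2,3] (-(u^2 - 5*u + 6)) du = 1/6.

1/6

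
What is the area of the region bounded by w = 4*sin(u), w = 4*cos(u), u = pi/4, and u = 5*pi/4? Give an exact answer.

8*sqrt(2)

On [pi/4, 5*pi/4], (4*sin(u)) - (4*cos(u)) = 4*sin(u) - 4*cos(u) is ≥ 0 throughout, so the area is a single integral of |4*sin(u) - 4*cos(u)|.
∫[pi/4,5*pi/4] (4*sin(u) - 4*cos(u)) du = 8*sqrt(2).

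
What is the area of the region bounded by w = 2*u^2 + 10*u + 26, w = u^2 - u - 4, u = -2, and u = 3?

1135/6

On [-2, 3], (2*u^2 + 10*u + 26) - (u^2 - u - 4) = u^2 + 11*u + 30 is ≥ 0 throughout, so the area is a single integral of |u^2 + 11*u + 30|.
∫[-2,3] (u^2 + 11*u + 30) du = 1135/6.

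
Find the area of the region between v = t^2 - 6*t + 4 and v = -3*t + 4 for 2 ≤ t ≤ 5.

The difference (t^2 - 6*t + 4) - (-3*t + 4) = t^2 - 3*t changes sign at t = 3 inside [2, 5], so split the integral there.
∫[2,3] (t^2 - 3*t) dt = -7/6; the area of that piece is 7/6.
∫[3,5] (t^2 - 3*t) dt = 26/3.
Total area = 7/6 + 26/3 = 59/6.

59/6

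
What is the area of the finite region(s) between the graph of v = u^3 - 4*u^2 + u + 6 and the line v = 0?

71/6

The curve meets the u-axis where u^3 - 4*u^2 + u + 6 = 0, i.e. (u - 3)*(u - 2)*(u + 1) = 0, at u = -1, 2, 3.
On [-1, 2] the curve lies above the axis; ∫[-1,2] (u^3 - 4*u^2 + u + 6) du = 45/4, giving area 45/4.
On [2, 3] the curve lies below the axis; ∫[2,3] (u^3 - 4*u^2 + u + 6) du = -7/12, giving area 7/12.
Total area = 45/4 + 7/12 = 71/6.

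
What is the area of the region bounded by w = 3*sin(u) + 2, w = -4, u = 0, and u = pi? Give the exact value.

6 + 6*pi

On [0, pi], (3*sin(u) + 2) - (-4) = 3*sin(u) + 6 is ≥ 0 throughout, so the area is a single integral of |3*sin(u) + 6|.
∫[0,pi] (3*sin(u) + 6) du = 6 + 6*pi.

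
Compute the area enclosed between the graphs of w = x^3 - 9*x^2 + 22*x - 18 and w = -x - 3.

Set the curves equal: x^3 - 9*x^2 + 22*x - 18 = -x - 3, so x^3 - 9*x^2 + 23*x - 15 = 0, which factors as (x - 5)*(x - 3)*(x - 1) = 0. The curves meet at x = 1, 3, 5.
On [1, 3], w = x^3 - 9*x^2 + 22*x - 18 is on top; that piece has area ∫[1,3] (x^3 - 9*x^2 + 23*x - 15) dx = 4.
On [3, 5], w = -x - 3 is on top; that piece has area ∫[3,5] (-(x^3 - 9*x^2 + 23*x - 15)) dx = 4.
Total enclosed area = 4 + 4 = 8.

8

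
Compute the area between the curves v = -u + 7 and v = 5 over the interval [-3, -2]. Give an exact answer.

9/2

On [-3, -2], (-u + 7) - (5) = -u + 2 is ≥ 0 throughout, so the area is a single integral of |-u + 2|.
∫[-3,-2] (-u + 2) du = 9/2.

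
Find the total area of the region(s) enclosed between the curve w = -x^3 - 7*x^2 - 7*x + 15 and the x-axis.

148/3

The curve meets the x-axis where -x^3 - 7*x^2 - 7*x + 15 = 0, i.e. -(x - 1)*(x + 3)*(x + 5) = 0, at x = -5, -3, 1.
On [-5, -3] the curve lies below the axis; ∫[-5,-3] (-x^3 - 7*x^2 - 7*x + 15) dx = -20/3, giving area 20/3.
On [-3, 1] the curve lies above the axis; ∫[-3,1] (-x^3 - 7*x^2 - 7*x + 15) dx = 128/3, giving area 128/3.
Total area = 20/3 + 128/3 = 148/3.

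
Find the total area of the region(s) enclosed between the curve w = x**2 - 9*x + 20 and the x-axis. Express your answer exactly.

The curve meets the x-axis where x**2 - 9*x + 20 = 0, i.e. (x - 5)*(x - 4) = 0, at x = 4, 5.
On [4, 5] the curve lies below the axis; ∫[4,5] (x**2 - 9*x + 20) dx = -1/6, giving area 1/6.

1/6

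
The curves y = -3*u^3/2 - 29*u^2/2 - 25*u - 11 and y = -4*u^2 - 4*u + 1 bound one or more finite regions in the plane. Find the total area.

Set the curves equal: -3*u^3/2 - 29*u^2/2 - 25*u - 11 = -4*u^2 - 4*u + 1, so -3*u^3/2 - 21*u^2/2 - 21*u - 12 = 0, which factors as -3*(u + 1)*(u + 2)*(u + 4)/2 = 0. The curves meet at u = -4, -2, -1.
On [-4, -2], y = -4*u^2 - 4*u + 1 is on top; that piece has area ∫[-4,-2] (-(-3*u^3/2 - 21*u^2/2 - 21*u - 12)) du = 4.
On [-2, -1], y = -3*u^3/2 - 29*u^2/2 - 25*u - 11 is on top; that piece has area ∫[-2,-1] (-3*u^3/2 - 21*u^2/2 - 21*u - 12) du = 5/8.
Total enclosed area = 4 + 5/8 = 37/8.

37/8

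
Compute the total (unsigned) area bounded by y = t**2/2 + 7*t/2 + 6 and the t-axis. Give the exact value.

The curve meets the t-axis where t**2/2 + 7*t/2 + 6 = 0, i.e. (t + 3)*(t + 4)/2 = 0, at t = -4, -3.
On [-4, -3] the curve lies below the axis; ∫[-4,-3] (t**2/2 + 7*t/2 + 6) dt = -1/12, giving area 1/12.

1/12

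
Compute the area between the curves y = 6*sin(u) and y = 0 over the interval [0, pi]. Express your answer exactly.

On [0, pi], (6*sin(u)) - (0) = 6*sin(u) is ≥ 0 throughout, so the area is a single integral of |6*sin(u)|.
∫[0,pi] (6*sin(u)) du = 12.

12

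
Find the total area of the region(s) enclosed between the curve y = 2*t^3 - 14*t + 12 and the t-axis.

131/2

The curve meets the t-axis where 2*t^3 - 14*t + 12 = 0, i.e. 2*(t - 2)*(t - 1)*(t + 3) = 0, at t = -3, 1, 2.
On [-3, 1] the curve lies above the axis; ∫[-3,1] (2*t^3 - 14*t + 12) dt = 64, giving area 64.
On [1, 2] the curve lies below the axis; ∫[1,2] (2*t^3 - 14*t + 12) dt = -3/2, giving area 3/2.
Total area = 64 + 3/2 = 131/2.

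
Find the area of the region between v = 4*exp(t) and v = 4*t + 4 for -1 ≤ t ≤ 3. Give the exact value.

On [-1, 3], (4*exp(t)) - (4*t + 4) = -4*t + 4*exp(t) - 4 is ≥ 0 throughout, so the area is a single integral of |-4*t + 4*exp(t) - 4|.
∫[-1,3] (-4*t + 4*exp(t) - 4) dt = -32 - 4*exp(-1) + 4*exp(3).

-32 - 4*exp(-1) + 4*exp(3)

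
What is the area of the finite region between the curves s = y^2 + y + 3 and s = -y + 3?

Both boundary curves give s as a function of y, so integrate with respect to y. Setting them equal: y^2 + 2*y = 0, i.e. y*(y + 2) = 0, so they meet at y = -2, 0.
For y in [-2, 0], s = y^2 + y + 3 is on the left; area = ∫[-2,0] (-(y^2 + 2*y)) dy = 4/3.

4/3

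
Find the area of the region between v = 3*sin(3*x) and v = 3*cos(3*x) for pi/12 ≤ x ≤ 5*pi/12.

On [pi/12, 5*pi/12], (3*sin(3*x)) - (3*cos(3*x)) = 3*sin(3*x) - 3*cos(3*x) is ≥ 0 throughout, so the area is a single integral of |3*sin(3*x) - 3*cos(3*x)|.
∫[pi/12,5*pi/12] (3*sin(3*x) - 3*cos(3*x)) dx = 2*sqrt(2).

2*sqrt(2)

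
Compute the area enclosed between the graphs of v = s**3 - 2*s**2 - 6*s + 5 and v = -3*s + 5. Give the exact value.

Set the curves equal: s**3 - 2*s**2 - 6*s + 5 = -3*s + 5, so s**3 - 2*s**2 - 3*s = 0, which factors as s*(s - 3)*(s + 1) = 0. The curves meet at s = -1, 0, 3.
On [-1, 0], v = s**3 - 2*s**2 - 6*s + 5 is on top; that piece has area ∫[-1,0] (s**3 - 2*s**2 - 3*s) ds = 7/12.
On [0, 3], v = -3*s + 5 is on top; that piece has area ∫[0,3] (-(s**3 - 2*s**2 - 3*s)) ds = 45/4.
Total enclosed area = 7/12 + 45/4 = 71/6.

71/6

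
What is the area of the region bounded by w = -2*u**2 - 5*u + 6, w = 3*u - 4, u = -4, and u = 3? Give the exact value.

The difference (-2*u**2 - 5*u + 6) - (3*u - 4) = -2*u**2 - 8*u + 10 changes sign at u = 1 inside [-4, 3], so split the integral there.
∫[-4,1] (-2*u**2 - 8*u + 10) du = 200/3.
∫[1,3] (-2*u**2 - 8*u + 10) du = -88/3; the area of that piece is 88/3.
Total area = 200/3 + 88/3 = 96.

96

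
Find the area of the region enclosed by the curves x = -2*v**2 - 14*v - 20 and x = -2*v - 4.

Both boundary curves give x as a function of v, so integrate with respect to v. Setting them equal: -2*v**2 - 12*v - 16 = 0, i.e. -2*(v + 2)*(v + 4) = 0, so they meet at v = -4, -2.
For v in [-4, -2], x = -2*v**2 - 14*v - 20 is on the right; area = ∫[-4,-2] (-2*v**2 - 12*v - 16) dv = 8/3.

8/3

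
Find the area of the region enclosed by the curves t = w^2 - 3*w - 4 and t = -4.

9/2

Both boundary curves give t as a function of w, so integrate with respect to w. Setting them equal: w^2 - 3*w = 0, i.e. w*(w - 3) = 0, so they meet at w = 0, 3.
For w in [0, 3], t = w^2 - 3*w - 4 is on the left; area = ∫[0,3] (-(w^2 - 3*w)) dw = 9/2.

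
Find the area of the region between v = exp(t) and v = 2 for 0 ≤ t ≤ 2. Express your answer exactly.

-7 + 4*log(2) + exp(2)

The difference (exp(t)) - (2) = exp(t) - 2 changes sign at t = log(2) inside [0, 2], so split the integral there.
∫[0,log(2)] (exp(t) - 2) dt = 1 - log(4); the area of that piece is -1 + log(4).
∫[log(2),2] (exp(t) - 2) dt = -6 + 2*log(2) + exp(2).
Total area = (-1 + log(4)) + (-6 + 2*log(2) + exp(2)) = -7 + 4*log(2) + exp(2).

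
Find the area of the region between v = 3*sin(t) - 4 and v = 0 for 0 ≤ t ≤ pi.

On [0, pi], (3*sin(t) - 4) - (0) = 3*sin(t) - 4 is ≤ 0 throughout, so the area is a single integral of |3*sin(t) - 4|.
∫[0,pi] (3*sin(t) - 4) dt = 6 - 4*pi; the area of that piece is -6 + 4*pi.

-6 + 4*pi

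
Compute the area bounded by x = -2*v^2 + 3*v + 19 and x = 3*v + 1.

72

Both boundary curves give x as a function of v, so integrate with respect to v. Setting them equal: -2*v^2 + 18 = 0, i.e. -2*(v - 3)*(v + 3) = 0, so they meet at v = -3, 3.
For v in [-3, 3], x = -2*v^2 + 3*v + 19 is on the right; area = ∫[-3,3] (-2*v^2 + 18) dv = 72.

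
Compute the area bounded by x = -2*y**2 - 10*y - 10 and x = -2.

9

Both boundary curves give x as a function of y, so integrate with respect to y. Setting them equal: -2*y**2 - 10*y - 8 = 0, i.e. -2*(y + 1)*(y + 4) = 0, so they meet at y = -4, -1.
For y in [-4, -1], x = -2*y**2 - 10*y - 10 is on the right; area = ∫[-4,-1] (-2*y**2 - 10*y - 8) dy = 9.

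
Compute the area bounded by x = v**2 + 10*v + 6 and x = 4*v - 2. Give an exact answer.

Both boundary curves give x as a function of v, so integrate with respect to v. Setting them equal: v**2 + 6*v + 8 = 0, i.e. (v + 2)*(v + 4) = 0, so they meet at v = -4, -2.
For v in [-4, -2], x = v**2 + 10*v + 6 is on the left; area = ∫[-4,-2] (-(v**2 + 6*v + 8)) dv = 4/3.

4/3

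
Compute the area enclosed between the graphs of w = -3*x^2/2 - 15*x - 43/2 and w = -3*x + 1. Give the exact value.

2

Set the curves equal: -3*x^2/2 - 15*x - 43/2 = -3*x + 1, so -3*x^2/2 - 12*x - 45/2 = 0, which factors as -3*(x + 3)*(x + 5)/2 = 0. The curves meet at x = -5, -3.
On [-5, -3], w = -3*x^2/2 - 15*x - 43/2 is on top; that piece has area ∫[-5,-3] (-3*x^2/2 - 12*x - 45/2) dx = 2.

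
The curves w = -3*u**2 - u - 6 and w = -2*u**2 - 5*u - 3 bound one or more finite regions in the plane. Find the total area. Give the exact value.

4/3

Set the curves equal: -3*u**2 - u - 6 = -2*u**2 - 5*u - 3, so -u**2 + 4*u - 3 = 0, which factors as -(u - 3)*(u - 1) = 0. The curves meet at u = 1, 3.
On [1, 3], w = -3*u**2 - u - 6 is on top; that piece has area ∫[1,3] (-u**2 + 4*u - 3) du = 4/3.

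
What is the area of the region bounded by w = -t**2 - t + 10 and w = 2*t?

343/6

Set the curves equal: -t**2 - t + 10 = 2*t, so -t**2 - 3*t + 10 = 0, which factors as -(t - 2)*(t + 5) = 0. The curves meet at t = -5, 2.
On [-5, 2], w = -t**2 - t + 10 is on top; that piece has area ∫[-5,2] (-t**2 - 3*t + 10) dt = 343/6.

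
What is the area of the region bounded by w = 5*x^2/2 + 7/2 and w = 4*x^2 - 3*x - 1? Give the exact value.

16

Set the curves equal: 5*x^2/2 + 7/2 = 4*x^2 - 3*x - 1, so -3*x^2/2 + 3*x + 9/2 = 0, which factors as -3*(x - 3)*(x + 1)/2 = 0. The curves meet at x = -1, 3.
On [-1, 3], w = 5*x^2/2 + 7/2 is on top; that piece has area ∫[-1,3] (-3*x^2/2 + 3*x + 9/2) dx = 16.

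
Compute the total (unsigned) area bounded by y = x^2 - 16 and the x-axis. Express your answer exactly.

The curve meets the x-axis where x^2 - 16 = 0, i.e. (x - 4)*(x + 4) = 0, at x = -4, 4.
On [-4, 4] the curve lies below the axis; ∫[-4,4] (x^2 - 16) dx = -256/3, giving area 256/3.

256/3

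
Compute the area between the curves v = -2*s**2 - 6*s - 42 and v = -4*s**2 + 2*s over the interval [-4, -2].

The difference (-2*s**2 - 6*s - 42) - (-4*s**2 + 2*s) = 2*s**2 - 8*s - 42 changes sign at s = -3 inside [-4, -2], so split the integral there.
∫[-4,-3] (2*s**2 - 8*s - 42) ds = 32/3.
∫[-3,-2] (2*s**2 - 8*s - 42) ds = -28/3; the area of that piece is 28/3.
Total area = 32/3 + 28/3 = 20.

20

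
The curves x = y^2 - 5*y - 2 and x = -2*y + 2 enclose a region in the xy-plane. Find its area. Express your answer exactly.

125/6

Both boundary curves give x as a function of y, so integrate with respect to y. Setting them equal: y^2 - 3*y - 4 = 0, i.e. (y - 4)*(y + 1) = 0, so they meet at y = -1, 4.
For y in [-1, 4], x = y^2 - 5*y - 2 is on the left; area = ∫[-1,4] (-(y^2 - 3*y - 4)) dy = 125/6.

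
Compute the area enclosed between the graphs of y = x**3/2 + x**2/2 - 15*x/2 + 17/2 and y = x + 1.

Set the curves equal: x**3/2 + x**2/2 - 15*x/2 + 17/2 = x + 1, so x**3/2 + x**2/2 - 17*x/2 + 15/2 = 0, which factors as (x - 3)*(x - 1)*(x + 5)/2 = 0. The curves meet at x = -5, 1, 3.
On [-5, 1], y = x**3/2 + x**2/2 - 15*x/2 + 17/2 is on top; that piece has area ∫[-5,1] (x**3/2 + x**2/2 - 17*x/2 + 15/2) dx = 90.
On [1, 3], y = x + 1 is on top; that piece has area ∫[1,3] (-(x**3/2 + x**2/2 - 17*x/2 + 15/2)) dx = 14/3.
Total enclosed area = 90 + 14/3 = 284/3.

284/3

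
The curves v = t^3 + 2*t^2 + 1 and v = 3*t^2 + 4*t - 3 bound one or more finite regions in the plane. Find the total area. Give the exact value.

71/6

Set the curves equal: t^3 + 2*t^2 + 1 = 3*t^2 + 4*t - 3, so t^3 - t^2 - 4*t + 4 = 0, which factors as (t - 2)*(t - 1)*(t + 2) = 0. The curves meet at t = -2, 1, 2.
On [-2, 1], v = t^3 + 2*t^2 + 1 is on top; that piece has area ∫[-2,1] (t^3 - t^2 - 4*t + 4) dt = 45/4.
On [1, 2], v = 3*t^2 + 4*t - 3 is on top; that piece has area ∫[1,2] (-(t^3 - t^2 - 4*t + 4)) dt = 7/12.
Total enclosed area = 45/4 + 7/12 = 71/6.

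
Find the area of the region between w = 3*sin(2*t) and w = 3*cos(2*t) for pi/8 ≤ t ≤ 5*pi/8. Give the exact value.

3*sqrt(2)

On [pi/8, 5*pi/8], (3*sin(2*t)) - (3*cos(2*t)) = 3*sin(2*t) - 3*cos(2*t) is ≥ 0 throughout, so the area is a single integral of |3*sin(2*t) - 3*cos(2*t)|.
∫[pi/8,5*pi/8] (3*sin(2*t) - 3*cos(2*t)) dt = 3*sqrt(2).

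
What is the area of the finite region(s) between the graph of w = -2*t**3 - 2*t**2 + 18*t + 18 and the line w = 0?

The curve meets the t-axis where -2*t**3 - 2*t**2 + 18*t + 18 = 0, i.e. -2*(t - 3)*(t + 1)*(t + 3) = 0, at t = -3, -1, 3.
On [-3, -1] the curve lies below the axis; ∫[-3,-1] (-2*t**3 - 2*t**2 + 18*t + 18) dt = -40/3, giving area 40/3.
On [-1, 3] the curve lies above the axis; ∫[-1,3] (-2*t**3 - 2*t**2 + 18*t + 18) dt = 256/3, giving area 256/3.
Total area = 40/3 + 256/3 = 296/3.

296/3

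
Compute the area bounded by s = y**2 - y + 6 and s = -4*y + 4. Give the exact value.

Both boundary curves give s as a function of y, so integrate with respect to y. Setting them equal: y**2 + 3*y + 2 = 0, i.e. (y + 1)*(y + 2) = 0, so they meet at y = -2, -1.
For y in [-2, -1], s = y**2 - y + 6 is on the left; area = ∫[-2,-1] (-(y**2 + 3*y + 2)) dy = 1/6.

1/6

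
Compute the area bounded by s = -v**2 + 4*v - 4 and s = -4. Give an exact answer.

32/3

Both boundary curves give s as a function of v, so integrate with respect to v. Setting them equal: -v**2 + 4*v = 0, i.e. -v*(v - 4) = 0, so they meet at v = 0, 4.
For v in [0, 4], s = -v**2 + 4*v - 4 is on the right; area = ∫[0,4] (-v**2 + 4*v) dv = 32/3.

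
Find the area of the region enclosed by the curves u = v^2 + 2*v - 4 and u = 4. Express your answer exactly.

Both boundary curves give u as a function of v, so integrate with respect to v. Setting them equal: v^2 + 2*v - 8 = 0, i.e. (v - 2)*(v + 4) = 0, so they meet at v = -4, 2.
For v in [-4, 2], u = v^2 + 2*v - 4 is on the left; area = ∫[-4,2] (-(v^2 + 2*v - 8)) dv = 36.

36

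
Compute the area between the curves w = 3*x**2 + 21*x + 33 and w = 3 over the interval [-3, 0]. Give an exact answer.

The difference (3*x**2 + 21*x + 33) - (3) = 3*x**2 + 21*x + 30 changes sign at x = -2 inside [-3, 0], so split the integral there.
∫[-3,-2] (3*x**2 + 21*x + 30) dx = -7/2; the area of that piece is 7/2.
∫[-2,0] (3*x**2 + 21*x + 30) dx = 26.
Total area = 7/2 + 26 = 59/2.

59/2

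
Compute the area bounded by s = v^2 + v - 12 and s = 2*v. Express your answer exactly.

343/6

Both boundary curves give s as a function of v, so integrate with respect to v. Setting them equal: v^2 - v - 12 = 0, i.e. (v - 4)*(v + 3) = 0, so they meet at v = -3, 4.
For v in [-3, 4], s = v^2 + v - 12 is on the left; area = ∫[-3,4] (-(v^2 - v - 12)) dv = 343/6.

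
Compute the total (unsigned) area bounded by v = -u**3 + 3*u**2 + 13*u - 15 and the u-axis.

128

The curve meets the u-axis where -u**3 + 3*u**2 + 13*u - 15 = 0, i.e. -(u - 5)*(u - 1)*(u + 3) = 0, at u = -3, 1, 5.
On [-3, 1] the curve lies below the axis; ∫[-3,1] (-u**3 + 3*u**2 + 13*u - 15) du = -64, giving area 64.
On [1, 5] the curve lies above the axis; ∫[1,5] (-u**3 + 3*u**2 + 13*u - 15) du = 64, giving area 64.
Total area = 64 + 64 = 128.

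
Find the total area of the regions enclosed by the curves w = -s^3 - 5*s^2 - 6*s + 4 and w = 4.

Set the curves equal: -s^3 - 5*s^2 - 6*s + 4 = 4, so -s^3 - 5*s^2 - 6*s = 0, which factors as -s*(s + 2)*(s + 3) = 0. The curves meet at s = -3, -2, 0.
On [-3, -2], w = 4 is on top; that piece has area ∫[-3,-2] (-(-s^3 - 5*s^2 - 6*s)) ds = 5/12.
On [-2, 0], w = -s^3 - 5*s^2 - 6*s + 4 is on top; that piece has area ∫[-2,0] (-s^3 - 5*s^2 - 6*s) ds = 8/3.
Total enclosed area = 5/12 + 8/3 = 37/12.

37/12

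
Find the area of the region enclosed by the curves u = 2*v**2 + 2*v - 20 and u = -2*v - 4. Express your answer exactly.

Both boundary curves give u as a function of v, so integrate with respect to v. Setting them equal: 2*v**2 + 4*v - 16 = 0, i.e. 2*(v - 2)*(v + 4) = 0, so they meet at v = -4, 2.
For v in [-4, 2], u = 2*v**2 + 2*v - 20 is on the left; area = ∫[-4,2] (-(2*v**2 + 4*v - 16)) dv = 72.

72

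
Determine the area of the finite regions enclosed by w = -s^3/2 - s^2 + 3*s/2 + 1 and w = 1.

Set the curves equal: -s^3/2 - s^2 + 3*s/2 + 1 = 1, so -s^3/2 - s^2 + 3*s/2 = 0, which factors as -s*(s - 1)*(s + 3)/2 = 0. The curves meet at s = -3, 0, 1.
On [-3, 0], w = 1 is on top; that piece has area ∫[-3,0] (-(-s^3/2 - s^2 + 3*s/2)) ds = 45/8.
On [0, 1], w = -s^3/2 - s^2 + 3*s/2 + 1 is on top; that piece has area ∫[0,1] (-s^3/2 - s^2 + 3*s/2) ds = 7/24.
Total enclosed area = 45/8 + 7/24 = 71/12.

71/12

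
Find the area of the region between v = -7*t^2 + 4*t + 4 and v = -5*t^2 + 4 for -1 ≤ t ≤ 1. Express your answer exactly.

The difference (-7*t^2 + 4*t + 4) - (-5*t^2 + 4) = -2*t^2 + 4*t changes sign at t = 0 inside [-1, 1], so split the integral there.
∫[-1,0] (-2*t^2 + 4*t) dt = -8/3; the area of that piece is 8/3.
∫[0,1] (-2*t^2 + 4*t) dt = 4/3.
Total area = 8/3 + 4/3 = 4.

4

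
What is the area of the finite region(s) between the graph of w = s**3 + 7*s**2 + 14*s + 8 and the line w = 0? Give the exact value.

37/12

The curve meets the s-axis where s**3 + 7*s**2 + 14*s + 8 = 0, i.e. (s + 1)*(s + 2)*(s + 4) = 0, at s = -4, -2, -1.
On [-4, -2] the curve lies above the axis; ∫[-4,-2] (s**3 + 7*s**2 + 14*s + 8) ds = 8/3, giving area 8/3.
On [-2, -1] the curve lies below the axis; ∫[-2,-1] (s**3 + 7*s**2 + 14*s + 8) ds = -5/12, giving area 5/12.
Total area = 8/3 + 5/12 = 37/12.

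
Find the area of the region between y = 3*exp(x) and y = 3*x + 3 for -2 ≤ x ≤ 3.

On [-2, 3], (3*exp(x)) - (3*x + 3) = -3*x + 3*exp(x) - 3 is ≥ 0 throughout, so the area is a single integral of |-3*x + 3*exp(x) - 3|.
∫[-2,3] (-3*x + 3*exp(x) - 3) dx = -45/2 - 3*exp(-2) + 3*exp(3).

-45/2 - 3*exp(-2) + 3*exp(3)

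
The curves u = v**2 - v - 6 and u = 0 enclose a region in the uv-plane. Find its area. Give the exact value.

Both boundary curves give u as a function of v, so integrate with respect to v. Setting them equal: v**2 - v - 6 = 0, i.e. (v - 3)*(v + 2) = 0, so they meet at v = -2, 3.
For v in [-2, 3], u = v**2 - v - 6 is on the left; area = ∫[-2,3] (-(v**2 - v - 6)) dv = 125/6.

125/6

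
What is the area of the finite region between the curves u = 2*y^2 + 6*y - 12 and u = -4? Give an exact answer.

Both boundary curves give u as a function of y, so integrate with respect to y. Setting them equal: 2*y^2 + 6*y - 8 = 0, i.e. 2*(y - 1)*(y + 4) = 0, so they meet at y = -4, 1.
For y in [-4, 1], u = 2*y^2 + 6*y - 12 is on the left; area = ∫[-4,1] (-(2*y^2 + 6*y - 8)) dy = 125/3.

125/3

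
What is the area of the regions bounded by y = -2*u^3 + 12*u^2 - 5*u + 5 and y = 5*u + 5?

131/2

Set the curves equal: -2*u^3 + 12*u^2 - 5*u + 5 = 5*u + 5, so -2*u^3 + 12*u^2 - 10*u = 0, which factors as -2*u*(u - 5)*(u - 1) = 0. The curves meet at u = 0, 1, 5.
On [0, 1], y = 5*u + 5 is on top; that piece has area ∫[0,1] (-(-2*u^3 + 12*u^2 - 10*u)) du = 3/2.
On [1, 5], y = -2*u^3 + 12*u^2 - 5*u + 5 is on top; that piece has area ∫[1,5] (-2*u^3 + 12*u^2 - 10*u) du = 64.
Total enclosed area = 3/2 + 64 = 131/2.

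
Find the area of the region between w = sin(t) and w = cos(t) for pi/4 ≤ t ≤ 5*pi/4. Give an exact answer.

2*sqrt(2)

On [pi/4, 5*pi/4], (sin(t)) - (cos(t)) = sin(t) - cos(t) is ≥ 0 throughout, so the area is a single integral of |sin(t) - cos(t)|.
∫[pi/4,5*pi/4] (sin(t) - cos(t)) dt = 2*sqrt(2).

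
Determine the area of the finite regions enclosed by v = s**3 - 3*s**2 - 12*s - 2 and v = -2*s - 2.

Set the curves equal: s**3 - 3*s**2 - 12*s - 2 = -2*s - 2, so s**3 - 3*s**2 - 10*s = 0, which factors as s*(s - 5)*(s + 2) = 0. The curves meet at s = -2, 0, 5.
On [-2, 0], v = s**3 - 3*s**2 - 12*s - 2 is on top; that piece has area ∫[-2,0] (s**3 - 3*s**2 - 10*s) ds = 8.
On [0, 5], v = -2*s - 2 is on top; that piece has area ∫[0,5] (-(s**3 - 3*s**2 - 10*s)) ds = 375/4.
Total enclosed area = 8 + 375/4 = 407/4.

407/4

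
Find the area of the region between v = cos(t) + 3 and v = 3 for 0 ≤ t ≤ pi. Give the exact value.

The difference (cos(t) + 3) - (3) = cos(t) changes sign at t = pi/2 inside [0, pi], so split the integral there.
∫[0,pi/2] (cos(t)) dt = 1.
∫[pi/2,pi] (cos(t)) dt = -1; the area of that piece is 1.
Total area = 1 + 1 = 2.

2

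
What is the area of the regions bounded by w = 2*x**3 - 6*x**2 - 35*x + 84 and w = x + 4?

999/2

Set the curves equal: 2*x**3 - 6*x**2 - 35*x + 84 = x + 4, so 2*x**3 - 6*x**2 - 36*x + 80 = 0, which factors as 2*(x - 5)*(x - 2)*(x + 4) = 0. The curves meet at x = -4, 2, 5.
On [-4, 2], w = 2*x**3 - 6*x**2 - 35*x + 84 is on top; that piece has area ∫[-4,2] (2*x**3 - 6*x**2 - 36*x + 80) dx = 432.
On [2, 5], w = x + 4 is on top; that piece has area ∫[2,5] (-(2*x**3 - 6*x**2 - 36*x + 80)) dx = 135/2.
Total enclosed area = 432 + 135/2 = 999/2.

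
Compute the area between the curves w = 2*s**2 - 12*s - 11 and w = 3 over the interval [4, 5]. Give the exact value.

On [4, 5], (2*s**2 - 12*s - 11) - (3) = 2*s**2 - 12*s - 14 is ≤ 0 throughout, so the area is a single integral of |2*s**2 - 12*s - 14|.
∫[4,5] (2*s**2 - 12*s - 14) ds = -82/3; the area of that piece is 82/3.

82/3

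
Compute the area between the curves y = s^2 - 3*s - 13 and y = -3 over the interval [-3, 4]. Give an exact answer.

347/6

The difference (s^2 - 3*s - 13) - (-3) = s^2 - 3*s - 10 changes sign at s = -2 inside [-3, 4], so split the integral there.
∫[-3,-2] (s^2 - 3*s - 10) ds = 23/6.
∫[-2,4] (s^2 - 3*s - 10) ds = -54; the area of that piece is 54.
Total area = 23/6 + 54 = 347/6.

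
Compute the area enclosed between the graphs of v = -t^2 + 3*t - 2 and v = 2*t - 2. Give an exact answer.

1/6

Set the curves equal: -t^2 + 3*t - 2 = 2*t - 2, so -t^2 + t = 0, which factors as -t*(t - 1) = 0. The curves meet at t = 0, 1.
On [0, 1], v = -t^2 + 3*t - 2 is on top; that piece has area ∫[0,1] (-t^2 + t) dt = 1/6.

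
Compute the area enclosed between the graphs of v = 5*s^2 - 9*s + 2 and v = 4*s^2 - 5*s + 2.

Set the curves equal: 5*s^2 - 9*s + 2 = 4*s^2 - 5*s + 2, so s^2 - 4*s = 0, which factors as s*(s - 4) = 0. The curves meet at s = 0, 4.
On [0, 4], v = 4*s^2 - 5*s + 2 is on top; that piece has area ∫[0,4] (-(s^2 - 4*s)) ds = 32/3.

32/3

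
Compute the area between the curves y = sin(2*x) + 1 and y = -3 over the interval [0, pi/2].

On [0, pi/2], (sin(2*x) + 1) - (-3) = sin(2*x) + 4 is ≥ 0 throughout, so the area is a single integral of |sin(2*x) + 4|.
∫[0,pi/2] (sin(2*x) + 4) dx = 1 + 2*pi.

1 + 2*pi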